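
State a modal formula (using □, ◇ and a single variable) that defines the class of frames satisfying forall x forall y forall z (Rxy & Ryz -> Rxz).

A defining formula is □q → □□q (the 4 axiom).

□q → □□q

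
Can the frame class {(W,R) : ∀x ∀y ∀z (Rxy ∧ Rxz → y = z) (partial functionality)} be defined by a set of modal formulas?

Yes: it is partial functionality, defined by the CD schema ◇p → □p.
Suppose ◇p→□p is valid. Take Rxy, Rxz and set V(p)={y}. Then ◇p at x, so □p at x, so p at z, i.e. z=y.

Definable; ◇p → □p defines it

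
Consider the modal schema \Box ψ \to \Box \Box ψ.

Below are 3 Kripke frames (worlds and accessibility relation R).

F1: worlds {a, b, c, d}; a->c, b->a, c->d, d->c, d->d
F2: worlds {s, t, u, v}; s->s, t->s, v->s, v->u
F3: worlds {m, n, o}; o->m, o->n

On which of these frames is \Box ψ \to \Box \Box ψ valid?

F2, F3

The schema corresponds to transitivity: \forall x \forall y \forall z (Rxy \wedge Ryz \to Rxz).
F1: fails — Rcd and Rdc but not Rcc.
F2: condition met.
F3: condition met.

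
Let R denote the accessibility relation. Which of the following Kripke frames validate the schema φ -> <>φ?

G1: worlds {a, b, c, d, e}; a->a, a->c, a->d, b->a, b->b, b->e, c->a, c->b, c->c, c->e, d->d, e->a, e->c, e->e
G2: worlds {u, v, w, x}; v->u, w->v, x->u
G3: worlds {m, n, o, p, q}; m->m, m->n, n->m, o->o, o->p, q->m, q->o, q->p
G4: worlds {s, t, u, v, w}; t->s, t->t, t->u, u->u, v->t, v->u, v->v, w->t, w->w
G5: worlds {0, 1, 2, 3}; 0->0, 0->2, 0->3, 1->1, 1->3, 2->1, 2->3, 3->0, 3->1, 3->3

This is the axiom for reflexivity; its first-order frame correspondent is forall x Rxx.
G1: condition met.
G2: fails — world u does not see itself.
G3: fails — world n does not see itself.
G4: fails — world s does not see itself.
G5: fails — world 2 does not see itself.
Valid on: G1.

G1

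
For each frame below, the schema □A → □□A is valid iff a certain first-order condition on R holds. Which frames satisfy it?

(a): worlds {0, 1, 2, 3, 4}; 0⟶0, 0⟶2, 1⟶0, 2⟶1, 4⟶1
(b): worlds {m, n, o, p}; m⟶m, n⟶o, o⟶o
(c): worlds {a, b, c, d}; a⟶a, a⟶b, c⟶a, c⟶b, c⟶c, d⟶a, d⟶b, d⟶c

(b), (c)

The schema corresponds to transitivity: ∀x ∀y ∀z (Rxy ∧ Ryz → Rxz).
(a): fails — R10 and R02 but not R12.
(b): condition met.
(c): condition met.
Valid on: (b), (c).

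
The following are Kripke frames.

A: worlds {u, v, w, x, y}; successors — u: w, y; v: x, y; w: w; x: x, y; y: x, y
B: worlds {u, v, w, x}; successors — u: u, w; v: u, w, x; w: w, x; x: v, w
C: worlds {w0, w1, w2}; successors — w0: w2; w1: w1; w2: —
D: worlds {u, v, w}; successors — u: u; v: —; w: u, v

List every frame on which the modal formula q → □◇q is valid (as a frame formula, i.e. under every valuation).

none

Frame correspondent (Sahlqvist): ∀x ∀y (Rxy → Ryx) — i.e. symmetry.
A: fails — Ruw but not Rwu.
B: fails — Ruw but not Rwu.
C: fails — Rw0w2 but not Rw2w0.
D: fails — Rwu but not Ruw.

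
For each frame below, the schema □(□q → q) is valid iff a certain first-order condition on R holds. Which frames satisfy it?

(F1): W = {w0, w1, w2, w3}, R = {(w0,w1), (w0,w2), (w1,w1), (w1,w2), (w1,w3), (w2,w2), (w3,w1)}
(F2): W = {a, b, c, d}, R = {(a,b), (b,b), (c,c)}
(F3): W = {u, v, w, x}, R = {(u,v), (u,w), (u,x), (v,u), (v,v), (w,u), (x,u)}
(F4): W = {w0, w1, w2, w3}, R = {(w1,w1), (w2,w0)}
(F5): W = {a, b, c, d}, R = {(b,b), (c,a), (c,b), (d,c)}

(F2)

The schema corresponds to shift-reflexivity: ∀x ∀y (Rxy → Ryy).
(F1): fails — Rw1w3 but not Rw3w3.
(F2): satisfies the condition.
(F3): fails — Ruw but not Rww.
(F4): fails — Rw2w0 but not Rw0w0.
(F5): fails — Rca but not Raa.
Valid on: (F2).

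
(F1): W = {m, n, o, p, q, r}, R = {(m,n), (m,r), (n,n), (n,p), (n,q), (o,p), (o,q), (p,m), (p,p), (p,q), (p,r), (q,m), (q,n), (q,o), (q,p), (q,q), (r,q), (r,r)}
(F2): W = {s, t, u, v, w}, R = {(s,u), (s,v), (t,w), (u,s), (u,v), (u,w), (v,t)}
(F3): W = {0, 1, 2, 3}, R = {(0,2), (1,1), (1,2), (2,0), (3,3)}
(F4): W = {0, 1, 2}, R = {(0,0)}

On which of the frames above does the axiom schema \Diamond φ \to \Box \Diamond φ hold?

Frame correspondent (Sahlqvist): \forall x \forall y \forall z (Rxy \wedge Rxz \to Ryz) — i.e. the Euclidean property.
(F1): fails — Rmr and Rmn but not Rrn.
(F2): fails — Rsv and Rsv but not Rvv.
(F3): fails — R02 and R02 but not R22.
(F4): holds.
Valid on: (F4).

(F4)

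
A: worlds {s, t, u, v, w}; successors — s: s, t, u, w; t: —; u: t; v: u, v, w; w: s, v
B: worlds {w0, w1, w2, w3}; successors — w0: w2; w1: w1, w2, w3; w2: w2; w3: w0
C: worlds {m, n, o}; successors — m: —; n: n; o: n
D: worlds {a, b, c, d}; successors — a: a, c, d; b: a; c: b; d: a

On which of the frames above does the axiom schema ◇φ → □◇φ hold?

C

This is the axiom for the Euclidean property; its first-order frame correspondent is ∀x ∀y ∀z (Rxy ∧ Rxz → Ryz).
A: fails — Rsw and Rsw but not Rww.
B: fails — Rw1w2 and Rw1w1 but not Rw2w1.
C: holds.
D: fails — Rac and Raa but not Rca.
Valid on: C.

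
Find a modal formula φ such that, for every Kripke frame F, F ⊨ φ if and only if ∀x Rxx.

□r → r

This is reflexivity; the standard corresponding axiom is T: □r → r.
Suppose □r→r is valid. At any x set V(r)={w : Rxw}. Then □r holds at x, so r holds at x, i.e. Rxx.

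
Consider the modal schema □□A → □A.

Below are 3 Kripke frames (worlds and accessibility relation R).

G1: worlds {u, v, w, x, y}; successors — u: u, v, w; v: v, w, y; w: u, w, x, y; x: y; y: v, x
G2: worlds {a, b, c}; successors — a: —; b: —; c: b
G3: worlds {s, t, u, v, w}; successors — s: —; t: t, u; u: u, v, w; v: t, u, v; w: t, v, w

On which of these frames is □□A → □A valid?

The schema corresponds to density: ∀x ∀y (Rxy → ∃z (Rxz ∧ Rzy)).
G1: fails — Ryx but no z with Ryz and Rzx.
G2: fails — Rcb but no z with Rcz and Rzb.
G3: condition met.
Valid on: G3.

G3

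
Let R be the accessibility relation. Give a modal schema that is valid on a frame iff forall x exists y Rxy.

This is seriality; the standard corresponding axiom is D: □q → ◇q.
Suppose □q→◇q is valid. At any x set V(q)=W. Then □q at x, so ◇q at x, so x has a successor.

□q → ◇q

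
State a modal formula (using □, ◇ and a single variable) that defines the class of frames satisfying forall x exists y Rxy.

□s → ◇s

This is seriality; the standard corresponding axiom is D: □s → ◇s.
Suppose □s→◇s is valid. At any x set V(s)=W. Then □s at x, so ◇s at x, so x has a successor.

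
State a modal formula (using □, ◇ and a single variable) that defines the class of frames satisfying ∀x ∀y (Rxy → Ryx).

s → □◇s

A defining formula is s → □◇s (the B axiom).
Suppose s→□◇s is valid. Take Rxy and set V(s)={x}. Then s at x, so □◇s at x, so ◇s at y, so some z with Ryz has s; z=x, i.e. Ryx.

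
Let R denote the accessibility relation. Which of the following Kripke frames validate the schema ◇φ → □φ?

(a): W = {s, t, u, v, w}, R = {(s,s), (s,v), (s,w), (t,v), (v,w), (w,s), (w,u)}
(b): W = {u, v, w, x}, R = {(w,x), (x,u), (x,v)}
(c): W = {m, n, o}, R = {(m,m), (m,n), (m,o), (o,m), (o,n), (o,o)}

This is the axiom for partial functionality; its first-order frame correspondent is ∀x ∀y ∀z (Rxy ∧ Rxz → y = z).
(a): fails — s sees both s and v.
(b): fails — x sees both u and v.
(c): fails — m sees both m and n.
Valid on no frame.

none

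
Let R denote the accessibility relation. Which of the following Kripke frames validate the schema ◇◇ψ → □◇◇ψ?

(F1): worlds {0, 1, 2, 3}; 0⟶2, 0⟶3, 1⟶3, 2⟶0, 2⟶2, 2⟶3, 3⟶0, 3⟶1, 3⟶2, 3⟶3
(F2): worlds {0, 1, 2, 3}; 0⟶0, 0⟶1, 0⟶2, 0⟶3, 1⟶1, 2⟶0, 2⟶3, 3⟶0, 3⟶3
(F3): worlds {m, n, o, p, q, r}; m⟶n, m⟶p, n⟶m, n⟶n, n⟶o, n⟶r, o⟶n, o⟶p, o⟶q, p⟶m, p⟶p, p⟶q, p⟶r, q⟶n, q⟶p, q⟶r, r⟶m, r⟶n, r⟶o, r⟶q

The schema corresponds to a generalized confluence (Geach) condition: ∀x ∀y ∀z ((xR²y ∧ xRz) → ∃w (y = w ∧ zR²w)).
(F1): satisfies the condition.
(F2): fails — 0R²0, 0R1 but no w with 0=w and 1R²w.
(F3): satisfies the condition.
Valid on: (F1), (F3).

(F1), (F3)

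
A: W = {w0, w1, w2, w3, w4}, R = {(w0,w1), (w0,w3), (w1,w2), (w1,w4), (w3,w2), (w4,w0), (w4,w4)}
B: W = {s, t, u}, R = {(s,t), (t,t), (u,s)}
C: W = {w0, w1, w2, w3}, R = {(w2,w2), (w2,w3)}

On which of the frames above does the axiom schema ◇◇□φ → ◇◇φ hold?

B

The schema corresponds to a generalized confluence (Geach) condition: ∀x ∀y (xR²y → ∃w (yRw ∧ xR²w)).
A: fails — w0R²w2 but no w with w2Rw and w0R²w.
B: condition met.
C: fails — w2R²w3 but no w with w3Rw and w2R²w.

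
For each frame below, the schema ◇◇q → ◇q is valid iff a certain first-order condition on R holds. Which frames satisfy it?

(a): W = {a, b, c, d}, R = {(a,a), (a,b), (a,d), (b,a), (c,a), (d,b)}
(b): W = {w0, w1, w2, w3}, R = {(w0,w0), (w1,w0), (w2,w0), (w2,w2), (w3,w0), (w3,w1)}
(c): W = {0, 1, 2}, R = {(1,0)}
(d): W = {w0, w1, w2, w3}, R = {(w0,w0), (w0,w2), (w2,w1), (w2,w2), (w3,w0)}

(b), (c)

Frame correspondent (Sahlqvist): ∀x ∀y ∀z (Rxy ∧ Ryz → Rxz) — i.e. transitivity.
(a): fails — Rba and Rab but not Rbb.
(b): satisfies the condition.
(c): satisfies the condition.
(d): fails — Rw3w0 and Rw0w2 but not Rw3w2.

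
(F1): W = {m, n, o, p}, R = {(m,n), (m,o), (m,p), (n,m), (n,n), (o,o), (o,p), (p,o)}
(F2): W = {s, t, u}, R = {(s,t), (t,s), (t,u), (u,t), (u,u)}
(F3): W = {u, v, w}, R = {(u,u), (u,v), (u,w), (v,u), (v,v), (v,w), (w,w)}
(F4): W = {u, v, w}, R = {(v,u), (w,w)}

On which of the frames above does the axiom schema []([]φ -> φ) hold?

Frame correspondent (Sahlqvist): forall x forall y (Rxy -> Ryy) — i.e. shift-reflexivity.
(F1): fails — Rop but not Rpp.
(F2): fails — Rut but not Rtt.
(F3): holds.
(F4): fails — Rvu but not Ruu.
Valid on: (F3).

(F3)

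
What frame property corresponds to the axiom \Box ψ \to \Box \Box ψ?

Suppose □ψ→□□ψ is valid. Take Rxy, Ryz and set V(ψ)={w : Rxw}. Then □ψ at x, so □□ψ at x, so □ψ at y, so ψ at z, i.e. Rxz.
Conversely, any frame satisfying \forall x \forall y \forall z (Rxy \wedge Ryz \to Rxz) validates the schema.
Frame condition: \forall x \forall y \forall z (Rxy \wedge Ryz \to Rxz).

Transitivity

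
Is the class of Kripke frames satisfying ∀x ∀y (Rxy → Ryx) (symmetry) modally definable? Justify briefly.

This is a Sahlqvist condition; the B axiom r → □◇r defines it.

Yes — defined by r → □◇r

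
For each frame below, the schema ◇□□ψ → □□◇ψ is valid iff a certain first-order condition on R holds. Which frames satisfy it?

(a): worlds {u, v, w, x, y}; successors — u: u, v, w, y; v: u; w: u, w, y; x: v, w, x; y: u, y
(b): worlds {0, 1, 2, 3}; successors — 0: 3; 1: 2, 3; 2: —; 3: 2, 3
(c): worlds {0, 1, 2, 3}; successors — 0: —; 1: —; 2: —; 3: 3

(a), (c)

The schema corresponds to a generalized confluence (Geach) condition: ∀x ∀y ∀z ((xRy ∧ xR²z) → ∃w (yR²w ∧ zRw)).
(a): ✓.
(b): fails — 0R3, 0R²2 but no w with 3R²w and 2Rw.
(c): ✓.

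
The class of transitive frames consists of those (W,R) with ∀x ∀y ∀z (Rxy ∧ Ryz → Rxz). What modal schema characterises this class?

This is transitivity; the standard corresponding axiom is 4: □r → □□r.
Suppose □r→□□r is valid. Take Rxy, Ryz and set V(r)={w : Rxw}. Then □r at x, so □□r at x, so □r at y, so r at z, i.e. Rxz.

□r → □□r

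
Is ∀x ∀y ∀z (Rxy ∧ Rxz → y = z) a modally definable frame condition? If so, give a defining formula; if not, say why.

Yes: it is partial functionality, defined by the CD schema ◇r → □r.
Suppose ◇r→□r is valid. Take Rxy, Rxz and set V(r)={y}. Then ◇r at x, so □r at x, so r at z, i.e. z=y.

Definable; ◇r → □r defines it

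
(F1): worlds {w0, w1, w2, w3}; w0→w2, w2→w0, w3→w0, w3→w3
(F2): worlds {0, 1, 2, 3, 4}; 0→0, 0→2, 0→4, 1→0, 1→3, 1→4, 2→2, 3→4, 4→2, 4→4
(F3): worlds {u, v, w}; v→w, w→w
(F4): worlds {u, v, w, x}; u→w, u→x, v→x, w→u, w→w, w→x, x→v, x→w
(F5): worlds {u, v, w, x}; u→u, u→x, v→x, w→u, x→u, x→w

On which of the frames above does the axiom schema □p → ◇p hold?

This is the axiom for seriality; its first-order frame correspondent is ∀x ∃y Rxy.
(F1): fails — world w1 has no successor.
(F2): condition met.
(F3): fails — world u has no successor.
(F4): condition met.
(F5): condition met.

(F2), (F4), (F5)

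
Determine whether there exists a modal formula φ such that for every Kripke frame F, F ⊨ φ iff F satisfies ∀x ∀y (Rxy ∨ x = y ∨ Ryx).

Not modally definable

If a class were modally definable it would be closed under disjoint unions (Goldblatt–Thomason).
Take 4 disjoint single-world reflexive frames: each is trivially connected, but their disjoint union has 4 worlds with no edge between distinct components, so it is not connected.
So no modal formula (or set of formulas) defines exactly the connected frames.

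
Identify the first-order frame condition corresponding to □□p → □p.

Density

Suppose □□p→□p is valid. Take Rxy and set V(p)={w : xR²w}. Then □□p at x, so □p at x, so p at y, i.e. ∃z(Rxz∧Rzy).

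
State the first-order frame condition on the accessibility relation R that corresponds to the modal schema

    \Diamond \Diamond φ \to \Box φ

\forall x \forall y \forall z ((x R^2 y \wedge xRz) \to \exists w (y = w \wedge z = w))

This is a Sahlqvist (Geach-type) schema ◇^2□^0φ → □^1◇^0φ.
First-order correspondent: \forall x \forall y \forall z ((x R^2 y \wedge xRz) \to \exists w (y = w \wedge z = w)).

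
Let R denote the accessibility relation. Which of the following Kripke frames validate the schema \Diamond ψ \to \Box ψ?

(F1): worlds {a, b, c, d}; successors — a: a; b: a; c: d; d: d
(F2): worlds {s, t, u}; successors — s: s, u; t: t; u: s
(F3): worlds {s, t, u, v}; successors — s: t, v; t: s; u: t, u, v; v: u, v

(F1)

This is the axiom for partial functionality; its first-order frame correspondent is \forall x \forall y \forall z (Rxy \wedge Rxz \to y = z).
(F1): condition met.
(F2): fails — s sees both s and u.
(F3): fails — s sees both t and v.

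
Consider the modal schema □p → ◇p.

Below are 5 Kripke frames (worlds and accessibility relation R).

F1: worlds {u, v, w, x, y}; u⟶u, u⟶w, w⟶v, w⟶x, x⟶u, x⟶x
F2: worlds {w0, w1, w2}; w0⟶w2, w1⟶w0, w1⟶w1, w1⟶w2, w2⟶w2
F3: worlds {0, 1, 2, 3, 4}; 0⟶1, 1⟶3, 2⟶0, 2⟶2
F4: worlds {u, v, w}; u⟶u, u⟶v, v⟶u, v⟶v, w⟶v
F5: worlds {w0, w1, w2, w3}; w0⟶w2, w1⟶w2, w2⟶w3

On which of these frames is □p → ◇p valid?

Frame correspondent (Sahlqvist): ∀x ∃y Rxy — i.e. seriality.
F1: fails — world v has no successor.
F2: condition met.
F3: fails — world 3 has no successor.
F4: condition met.
F5: fails — world w3 has no successor.
Valid on: F2, F4.

F2, F4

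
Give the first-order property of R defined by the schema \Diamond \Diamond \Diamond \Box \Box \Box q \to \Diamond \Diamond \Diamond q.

\forall x \forall y (x R^3 y \to \exists w (y R^3 w \wedge x R^3 w))

This is a Sahlqvist (Geach-type) schema ◇^3□^3q → □^0◇^3q.
Minimal-valuation argument: fix x; take any y with xR^3y and any z with xR^0z. Set V(q) to the set of worlds R-reachable from y in exactly 3 steps. Then □^3q holds at y, so the antecedent holds at x; validity forces ◇^3q at z, giving a w with zR^3w and yR^3w.
First-order correspondent: \forall x \forall y (x R^3 y \to \exists w (y R^3 w \wedge x R^3 w)).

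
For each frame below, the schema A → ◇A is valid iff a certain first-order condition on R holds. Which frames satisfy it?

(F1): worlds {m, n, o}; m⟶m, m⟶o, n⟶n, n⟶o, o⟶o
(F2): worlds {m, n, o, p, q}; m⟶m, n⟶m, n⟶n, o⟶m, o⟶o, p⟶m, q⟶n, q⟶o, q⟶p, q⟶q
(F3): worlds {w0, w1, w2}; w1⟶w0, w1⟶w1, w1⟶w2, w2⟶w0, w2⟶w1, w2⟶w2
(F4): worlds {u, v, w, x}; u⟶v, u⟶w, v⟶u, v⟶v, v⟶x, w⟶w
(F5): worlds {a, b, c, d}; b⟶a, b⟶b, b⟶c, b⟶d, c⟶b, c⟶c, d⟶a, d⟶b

(F1)

The schema corresponds to reflexivity: ∀x Rxx.
(F1): ✓.
(F2): fails — world p does not see itself.
(F3): fails — world w0 does not see itself.
(F4): fails — world u does not see itself.
(F5): fails — world a does not see itself.
Valid on: (F1).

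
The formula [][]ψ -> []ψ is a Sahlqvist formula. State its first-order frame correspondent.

Density

Suppose □□ψ→□ψ is valid. Take Rxy and set V(ψ)={w : xR²w}. Then □□ψ at x, so □ψ at x, so ψ at y, i.e. ∃z(Rxz∧Rzy).
Conversely, on a frame with density the schema holds at every world under every valuation.
Frame condition: forall x forall y (Rxy -> exists z (Rxz & Rzy)).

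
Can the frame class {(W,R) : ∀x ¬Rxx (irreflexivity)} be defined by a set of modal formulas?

Modal frame validity is preserved under surjective bounded morphisms.
The 3-cycle (worlds 0,1,2 with 0→1→2→0) is irreflexive, and the map sending every world to a single reflexive point • is a surjective bounded morphism (forth: every edge maps to (•,•); back: every world has a successor). So any modal formula valid on the 3-cycle is also valid on the reflexive point, which is not irreflexive.
So no modal formula (or set of formulas) defines exactly the irreflexive frames.

Not definable by any modal formula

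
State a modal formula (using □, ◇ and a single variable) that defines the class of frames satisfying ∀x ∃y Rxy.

The condition is seriality. The D schema □r → ◇r defines it.
Suppose □r→◇r is valid. At any x set V(r)=W. Then □r at x, so ◇r at x, so x has a successor.

□r → ◇r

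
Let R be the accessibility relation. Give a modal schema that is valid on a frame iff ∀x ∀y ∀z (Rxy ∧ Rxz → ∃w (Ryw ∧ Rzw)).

◇□s → □◇s

The condition is convergence. The .2 schema ◇□s → □◇s defines it.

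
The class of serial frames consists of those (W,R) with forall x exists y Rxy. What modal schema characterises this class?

This is seriality; the standard corresponding axiom is D: □q → ◇q.
Suppose □q→◇q is valid. At any x set V(q)=W. Then □q at x, so ◇q at x, so x has a successor.

□q → ◇q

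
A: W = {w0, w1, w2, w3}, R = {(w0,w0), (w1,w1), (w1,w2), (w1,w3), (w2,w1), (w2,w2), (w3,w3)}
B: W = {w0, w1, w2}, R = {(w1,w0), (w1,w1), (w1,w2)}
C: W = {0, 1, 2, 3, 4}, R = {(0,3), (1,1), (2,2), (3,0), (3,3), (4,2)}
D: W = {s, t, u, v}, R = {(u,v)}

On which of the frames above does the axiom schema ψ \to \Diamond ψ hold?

The schema corresponds to a generalized confluence (Geach) condition: \forall x \exists w (x = w \wedge xRw).
A: condition met.
B: fails — at w0 but no w with w0=w and w0Rw.
C: fails — at 0 but no w with 0=w and 0Rw.
D: fails — at s but no w with s=w and sRw.

A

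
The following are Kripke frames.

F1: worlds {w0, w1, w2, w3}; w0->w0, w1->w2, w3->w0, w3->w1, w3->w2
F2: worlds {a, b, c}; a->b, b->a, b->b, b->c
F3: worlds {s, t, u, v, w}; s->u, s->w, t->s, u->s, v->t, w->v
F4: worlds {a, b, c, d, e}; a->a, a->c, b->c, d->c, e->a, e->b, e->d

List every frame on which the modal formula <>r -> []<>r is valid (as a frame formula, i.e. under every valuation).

The schema corresponds to the Euclidean property: forall x forall y forall z (Rxy & Rxz -> Ryz).
F1: fails — Rw1w2 and Rw1w2 but not Rw2w2.
F2: fails — Rba and Rba but not Raa.
F3: fails — Rsw and Rsw but not Rww.
F4: fails — Rac and Raa but not Rca.

none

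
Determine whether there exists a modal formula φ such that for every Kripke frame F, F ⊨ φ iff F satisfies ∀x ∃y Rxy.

This is a Sahlqvist condition; the D axiom □p → ◇p defines it.
Suppose □p→◇p is valid. At any x set V(p)=W. Then □p at x, so ◇p at x, so x has a successor.

Definable; □p → ◇p defines it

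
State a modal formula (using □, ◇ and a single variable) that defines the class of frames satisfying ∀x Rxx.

□s → s

The condition is reflexivity. The T schema □s → s defines it.
Suppose □s→s is valid. At any x set V(s)={w : Rxw}. Then □s holds at x, so s holds at x, i.e. Rxx.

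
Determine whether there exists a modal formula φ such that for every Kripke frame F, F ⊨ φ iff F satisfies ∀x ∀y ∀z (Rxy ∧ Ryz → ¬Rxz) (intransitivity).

Modal frame validity is preserved under surjective bounded morphisms.
The 3-cycle (worlds w0,w1,w2 with w0→w1→w2→w0) is intransitive. Mapping every world to a single reflexive point • is a surjective bounded morphism; the reflexive point is not intransitive (R••∧R•• but R••).
So the class is not modally definable.

Not definable by any modal formula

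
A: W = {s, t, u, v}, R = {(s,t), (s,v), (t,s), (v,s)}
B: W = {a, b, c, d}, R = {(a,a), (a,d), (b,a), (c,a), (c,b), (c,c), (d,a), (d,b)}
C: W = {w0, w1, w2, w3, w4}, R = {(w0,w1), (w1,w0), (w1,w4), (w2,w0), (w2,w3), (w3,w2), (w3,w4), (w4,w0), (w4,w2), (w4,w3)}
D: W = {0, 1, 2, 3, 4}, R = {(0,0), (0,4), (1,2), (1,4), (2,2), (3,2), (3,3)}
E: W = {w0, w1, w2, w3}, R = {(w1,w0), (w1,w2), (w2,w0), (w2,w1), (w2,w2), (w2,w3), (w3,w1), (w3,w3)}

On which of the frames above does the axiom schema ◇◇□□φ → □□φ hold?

A

Frame correspondent (Sahlqvist): ∀x ∀y ∀z ((xR²y ∧ xR²z) → ∃w (yR²w ∧ z = w)) — i.e. a generalized confluence (Geach) condition.
A: holds.
B: fails — aR²b, aR²b but no w with bR²w and b=w.
C: fails — w1R²w0, w1R²w1 but no w with w0R²w and w1=w.
D: fails — 0R²4, 0R²0 but no w with 4R²w and 0=w.
E: fails — w1R²w0, w1R²w0 but no w with w0R²w and w0=w.
Valid on: A.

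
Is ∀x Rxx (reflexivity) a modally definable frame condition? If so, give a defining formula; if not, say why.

Definable; □p → p defines it

The condition is reflexivity. A defining modal formula is □p → p.
Suppose □p→p is valid. At any x set V(p)={w : Rxw}. Then □p holds at x, so p holds at x, i.e. Rxx.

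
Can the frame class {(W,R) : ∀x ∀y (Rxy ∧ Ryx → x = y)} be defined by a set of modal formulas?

Modal frame validity is preserved under surjective bounded morphisms.
The 6-cycle (worlds a,b,c,d,e,f with a→b→c→d→e→f→a) is antisymmetric. Sending even-indexed worlds to • and odd-indexed worlds to ∘ is a surjective bounded morphism onto the two-world frame with •↔∘, which is not antisymmetric.
So no modal formula (or set of formulas) defines exactly the antisymmetric frames.

Not definable by any modal formula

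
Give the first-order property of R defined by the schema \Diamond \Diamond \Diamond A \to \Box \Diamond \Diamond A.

\forall x \forall y \forall z ((x R^3 y \wedge xRz) \to \exists w (y = w \wedge z R^2 w))

This is a Sahlqvist (Geach-type) schema ◇^3□^0A → □^1◇^2A.
Minimal-valuation argument: fix x; take any y with xR^3y and any z with xR^1z. Set V(A) to the set of worlds R-reachable from y in exactly 0 steps. Then □^0A holds at y, so the antecedent holds at x; validity forces ◇^2A at z, giving a w with zR^2w and yR^0w.
First-order correspondent: \forall x \forall y \forall z ((x R^3 y \wedge xRz) \to \exists w (y = w \wedge z R^2 w)).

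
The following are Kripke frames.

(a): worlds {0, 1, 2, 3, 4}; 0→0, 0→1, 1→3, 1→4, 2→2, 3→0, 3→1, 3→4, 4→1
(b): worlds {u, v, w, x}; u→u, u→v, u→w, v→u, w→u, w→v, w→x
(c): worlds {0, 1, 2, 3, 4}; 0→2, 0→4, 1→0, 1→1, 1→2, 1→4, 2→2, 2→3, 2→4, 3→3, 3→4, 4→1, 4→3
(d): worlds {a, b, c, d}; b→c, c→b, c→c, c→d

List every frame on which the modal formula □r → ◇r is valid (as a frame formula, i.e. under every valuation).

(a), (c)

This is the axiom for seriality; its first-order frame correspondent is ∀x ∃y Rxy.
(a): holds.
(b): fails — world x has no successor.
(c): holds.
(d): fails — world a has no successor.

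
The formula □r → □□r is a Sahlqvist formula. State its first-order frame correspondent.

Transitivity

This schema is the 4 axiom.
It corresponds to transitivity: ∀x ∀y ∀z (Rxy ∧ Ryz → Rxz).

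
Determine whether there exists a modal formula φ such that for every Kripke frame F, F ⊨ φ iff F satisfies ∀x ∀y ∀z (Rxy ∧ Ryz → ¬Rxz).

Modal frame validity is preserved under surjective bounded morphisms.
The 5-cycle (worlds s,t,u,v,w with s→t→u→v→w→s) is intransitive. Mapping every world to a single reflexive point • is a surjective bounded morphism; the reflexive point is not intransitive (R••∧R•• but R••).
Hence intransitivity is not modally definable.

Not modally definable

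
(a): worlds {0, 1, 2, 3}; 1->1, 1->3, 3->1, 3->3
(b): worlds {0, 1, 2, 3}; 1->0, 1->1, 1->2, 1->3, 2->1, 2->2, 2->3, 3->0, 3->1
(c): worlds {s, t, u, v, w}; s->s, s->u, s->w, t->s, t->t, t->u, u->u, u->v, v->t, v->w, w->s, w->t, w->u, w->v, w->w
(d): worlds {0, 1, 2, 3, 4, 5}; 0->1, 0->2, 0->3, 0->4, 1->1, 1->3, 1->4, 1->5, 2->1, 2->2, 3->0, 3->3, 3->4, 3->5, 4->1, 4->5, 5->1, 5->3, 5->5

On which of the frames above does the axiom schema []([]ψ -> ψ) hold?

(a)

The schema corresponds to shift-reflexivity: forall x forall y (Rxy -> Ryy).
(a): satisfies the condition.
(b): fails — R10 but not R00.
(c): fails — Ruv but not Rvv.
(d): fails — R34 but not R44.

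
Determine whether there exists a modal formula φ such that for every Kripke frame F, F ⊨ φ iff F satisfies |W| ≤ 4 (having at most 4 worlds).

Not definable by any modal formula

If a class were modally definable it would be closed under disjoint unions (Goldblatt–Thomason).
Any modal formula valid on each of 5 disjoint one-world frames is valid on their disjoint union (validity is preserved under disjoint unions). Each one-world frame has |W|=1≤4, but the union has |W|=5.
So the class is not modally definable.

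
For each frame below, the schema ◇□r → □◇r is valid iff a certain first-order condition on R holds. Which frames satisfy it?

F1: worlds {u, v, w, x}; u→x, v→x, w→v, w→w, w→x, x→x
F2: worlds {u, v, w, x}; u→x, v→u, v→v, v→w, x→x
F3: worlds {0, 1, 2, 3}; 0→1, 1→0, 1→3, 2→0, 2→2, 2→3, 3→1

Frame correspondent (Sahlqvist): ∀x ∀y ∀z (Rxy ∧ Rxz → ∃w (Ryw ∧ Rzw)) — i.e. convergence.
F1: satisfies the condition.
F2: fails — Rvv and Rvw but v and w have no common successor.
F3: fails — R23 and R22 but 3 and 2 have no common successor.

F1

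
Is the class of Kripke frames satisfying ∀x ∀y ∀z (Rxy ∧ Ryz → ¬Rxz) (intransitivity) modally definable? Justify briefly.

If a class were modally definable it would be closed under surjective bounded morphisms (Goldblatt–Thomason).
The 7-cycle (worlds w0,w1,w2,w3,w4,w5,w6 with w0→w1→w2→w3→w4→w5→w6→w0) is intransitive. Mapping every world to a single reflexive point • is a surjective bounded morphism; the reflexive point is not intransitive (R••∧R•• but R••).
So no modal formula (or set of formulas) defines exactly the intransitive frames.

Not definable by any modal formula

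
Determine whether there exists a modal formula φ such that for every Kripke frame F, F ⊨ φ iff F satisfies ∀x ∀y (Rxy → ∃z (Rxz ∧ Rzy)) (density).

Yes, by □□r → □r

The condition is density. A defining modal formula is □□r → □r.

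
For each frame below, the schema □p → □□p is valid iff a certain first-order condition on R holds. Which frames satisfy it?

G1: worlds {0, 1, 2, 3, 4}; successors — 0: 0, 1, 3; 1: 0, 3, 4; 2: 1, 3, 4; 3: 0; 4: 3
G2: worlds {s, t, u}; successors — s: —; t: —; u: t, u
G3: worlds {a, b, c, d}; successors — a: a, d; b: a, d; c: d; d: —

G2, G3

Frame correspondent (Sahlqvist): ∀x ∀y ∀z (Rxy ∧ Ryz → Rxz) — i.e. transitivity.
G1: fails — R10 and R01 but not R11.
G2: condition met.
G3: condition met.
Valid on: G2, G3.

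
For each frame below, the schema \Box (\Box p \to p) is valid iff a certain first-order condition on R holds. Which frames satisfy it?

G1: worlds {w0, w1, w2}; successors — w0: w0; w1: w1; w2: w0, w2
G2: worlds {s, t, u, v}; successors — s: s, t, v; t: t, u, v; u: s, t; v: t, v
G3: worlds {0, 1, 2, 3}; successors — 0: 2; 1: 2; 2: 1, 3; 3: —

Frame correspondent (Sahlqvist): \forall x \forall y (Rxy \to Ryy) — i.e. shift-reflexivity.
G1: satisfies the condition.
G2: fails — Rtu but not Ruu.
G3: fails — R12 but not R22.
Valid on: G1.

G1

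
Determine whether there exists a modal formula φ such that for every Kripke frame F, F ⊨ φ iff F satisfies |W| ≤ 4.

Not definable by any modal formula

Any modally definable frame class is closed under disjoint unions.
Any modal formula valid on each of 5 disjoint one-world frames is valid on their disjoint union (validity is preserved under disjoint unions). Each one-world frame has |W|=1≤4, but the union has |W|=5.
Hence having at most 4 worlds is not modally definable.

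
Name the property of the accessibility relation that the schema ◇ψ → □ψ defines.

partial functionality

Suppose ◇ψ→□ψ is valid. Take Rxy, Rxz and set V(ψ)={y}. Then ◇ψ at x, so □ψ at x, so ψ at z, i.e. z=y.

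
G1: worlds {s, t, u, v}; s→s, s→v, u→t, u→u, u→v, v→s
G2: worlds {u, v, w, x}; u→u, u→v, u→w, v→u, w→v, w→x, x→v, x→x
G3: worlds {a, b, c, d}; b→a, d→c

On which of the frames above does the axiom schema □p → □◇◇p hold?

This is the axiom for a generalized confluence (Geach) condition; its first-order frame correspondent is ∀x ∀z (xRz → ∃w (xRw ∧ zR²w)).
G1: fails — uRt but no w with uRw and tR²w.
G2: ✓.
G3: fails — bRa but no w with bRw and aR²w.
Valid on: G2.

G2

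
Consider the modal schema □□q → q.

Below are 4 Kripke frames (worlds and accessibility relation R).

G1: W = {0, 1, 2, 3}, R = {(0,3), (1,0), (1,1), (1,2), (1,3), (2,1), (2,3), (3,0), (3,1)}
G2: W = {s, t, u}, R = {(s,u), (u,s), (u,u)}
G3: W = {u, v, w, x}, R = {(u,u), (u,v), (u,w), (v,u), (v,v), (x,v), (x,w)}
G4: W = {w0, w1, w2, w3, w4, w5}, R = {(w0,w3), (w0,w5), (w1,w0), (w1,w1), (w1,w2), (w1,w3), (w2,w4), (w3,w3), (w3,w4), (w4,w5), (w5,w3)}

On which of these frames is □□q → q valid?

This is the axiom for a generalized confluence (Geach) condition; its first-order frame correspondent is ∀x ∃w (xR²w ∧ x = w).
G1: ✓.
G2: fails — at t but no w with tR²w and t=w.
G3: fails — at w but no t with wR²t and w=t.
G4: fails — at w0 but no w with w0R²w and w0=w.
Valid on: G1.

G1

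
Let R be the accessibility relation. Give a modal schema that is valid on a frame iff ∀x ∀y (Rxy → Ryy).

A defining formula is □(□s → s) (the T□ axiom).
Suppose □(□s→s) is valid. Take Rxy and set V(s)={w : Ryw}. Then at y, □s holds; since □(□s→s) at x, □s→s at y, so s at y, i.e. Ryy.

□(□s → s)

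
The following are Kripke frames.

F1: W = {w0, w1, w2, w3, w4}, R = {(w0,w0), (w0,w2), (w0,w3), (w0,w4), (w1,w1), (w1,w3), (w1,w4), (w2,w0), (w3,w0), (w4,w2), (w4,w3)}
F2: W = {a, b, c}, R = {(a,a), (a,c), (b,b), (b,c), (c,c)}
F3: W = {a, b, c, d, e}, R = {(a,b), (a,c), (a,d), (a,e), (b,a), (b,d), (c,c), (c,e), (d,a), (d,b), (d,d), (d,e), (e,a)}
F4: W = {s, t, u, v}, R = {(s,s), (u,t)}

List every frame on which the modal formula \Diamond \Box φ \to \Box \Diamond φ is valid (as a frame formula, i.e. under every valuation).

The schema corresponds to convergence: \forall x \forall y \forall z (Rxy \wedge Rxz \to \exists w (Ryw \wedge Rzw)).
F1: fails — Rw0w4 and Rw0w2 but w4 and w2 have no common successor.
F2: ✓.
F3: fails — Rab and Rac but b and c have no common successor.
F4: fails — Rut and Rut but t and t have no common successor.
Valid on: F2.

F2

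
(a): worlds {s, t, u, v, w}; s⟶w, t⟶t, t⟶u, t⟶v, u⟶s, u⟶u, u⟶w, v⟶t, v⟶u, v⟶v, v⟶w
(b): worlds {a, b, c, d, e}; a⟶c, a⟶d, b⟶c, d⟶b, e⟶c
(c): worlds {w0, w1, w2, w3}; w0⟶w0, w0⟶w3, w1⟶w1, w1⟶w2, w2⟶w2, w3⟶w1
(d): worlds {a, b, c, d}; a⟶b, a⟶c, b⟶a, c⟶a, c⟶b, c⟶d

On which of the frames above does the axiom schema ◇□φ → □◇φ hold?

none

This is the axiom for convergence; its first-order frame correspondent is ∀x ∀y ∀z (Rxy ∧ Rxz → ∃w (Ryw ∧ Rzw)).
(a): fails — Rsw and Rsw but w and w have no common successor.
(b): fails — Rac and Rac but c and c have no common successor.
(c): fails — Rw0w0 and Rw0w3 but w0 and w3 have no common successor.
(d): fails — Rcd and Rcd but d and d have no common successor.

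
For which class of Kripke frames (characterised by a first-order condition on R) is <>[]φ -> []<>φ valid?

This schema is the .2 axiom.
Its frame correspondent is convergence — forall x forall y forall z (Rxy & Rxz -> exists w (Ryw & Rzw)).

convergence: forall x forall y forall z (Rxy & Rxz -> exists w (Ryw & Rzw))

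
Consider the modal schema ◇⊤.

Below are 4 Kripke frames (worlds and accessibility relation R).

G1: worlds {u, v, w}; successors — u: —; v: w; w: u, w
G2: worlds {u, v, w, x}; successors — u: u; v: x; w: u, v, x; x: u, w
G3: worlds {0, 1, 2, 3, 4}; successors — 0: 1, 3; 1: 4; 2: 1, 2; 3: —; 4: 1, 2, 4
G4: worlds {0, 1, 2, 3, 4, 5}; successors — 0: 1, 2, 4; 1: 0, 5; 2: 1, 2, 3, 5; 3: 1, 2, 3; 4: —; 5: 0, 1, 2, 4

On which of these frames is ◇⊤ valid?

G2

This is the axiom for seriality; its first-order frame correspondent is ∀x ∃y Rxy.
G1: fails — world u has no successor.
G2: condition met.
G3: fails — world 3 has no successor.
G4: fails — world 4 has no successor.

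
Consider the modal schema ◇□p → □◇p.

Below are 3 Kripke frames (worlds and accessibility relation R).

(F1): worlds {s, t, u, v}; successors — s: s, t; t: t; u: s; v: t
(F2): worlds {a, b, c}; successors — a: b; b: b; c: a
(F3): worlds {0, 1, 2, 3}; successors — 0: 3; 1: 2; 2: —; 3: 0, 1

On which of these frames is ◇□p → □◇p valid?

(F1), (F2)

This is the axiom for convergence; its first-order frame correspondent is ∀x ∀y ∀z (Rxy ∧ Rxz → ∃w (Ryw ∧ Rzw)).
(F1): condition met.
(F2): condition met.
(F3): fails — R12 and R12 but 2 and 2 have no common successor.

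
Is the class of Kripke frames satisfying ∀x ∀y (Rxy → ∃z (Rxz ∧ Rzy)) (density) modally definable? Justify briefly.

Yes: it is density, defined by the C4 schema □□r → □r.

Yes — defined by □□r → □r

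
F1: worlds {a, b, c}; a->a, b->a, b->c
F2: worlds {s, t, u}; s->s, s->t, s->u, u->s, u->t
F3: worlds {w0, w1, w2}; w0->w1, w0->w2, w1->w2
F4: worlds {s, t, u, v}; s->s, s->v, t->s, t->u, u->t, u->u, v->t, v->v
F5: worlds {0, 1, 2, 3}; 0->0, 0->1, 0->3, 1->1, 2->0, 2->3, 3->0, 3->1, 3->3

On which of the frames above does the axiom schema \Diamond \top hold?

This is the axiom for seriality; its first-order frame correspondent is \forall x \exists y Rxy.
F1: fails — world c has no successor.
F2: fails — world t has no successor.
F3: fails — world w2 has no successor.
F4: holds.
F5: holds.

F4, F5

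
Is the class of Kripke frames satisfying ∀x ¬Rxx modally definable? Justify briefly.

Not modally definable

Any modally definable frame class is closed under surjective bounded morphisms.
The 2-cycle (worlds w0,w1 with w0→w1→w0) is irreflexive, and the map sending every world to a single reflexive point • is a surjective bounded morphism (forth: every edge maps to (•,•); back: every world has a successor). So any modal formula valid on the 2-cycle is also valid on the reflexive point, which is not irreflexive.
So no modal formula (or set of formulas) defines exactly the irreflexive frames.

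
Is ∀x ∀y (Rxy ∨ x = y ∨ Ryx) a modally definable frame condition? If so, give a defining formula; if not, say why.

Not modally definable

Modal frame validity is preserved under disjoint unions.
Take 2 disjoint single-world reflexive frames: each is trivially connected, but their disjoint union has 2 worlds with no edge between distinct components, so it is not connected.
Hence connectedness of R is not modally definable.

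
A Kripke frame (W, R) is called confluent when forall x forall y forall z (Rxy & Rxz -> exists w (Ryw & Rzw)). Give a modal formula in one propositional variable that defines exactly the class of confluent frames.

◇□ψ → □◇ψ

A defining formula is ◇□ψ → □◇ψ (the .2 axiom).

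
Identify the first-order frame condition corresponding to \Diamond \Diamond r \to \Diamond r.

transitivity: \forall x \forall y \forall z (Rxy \wedge Ryz \to Rxz)

Equivalently (dual form): □r → □□r.
Suppose □r→□□r is valid. Take Rxy, Ryz and set V(r)={w : Rxw}. Then □r at x, so □□r at x, so □r at y, so r at z, i.e. Rxz.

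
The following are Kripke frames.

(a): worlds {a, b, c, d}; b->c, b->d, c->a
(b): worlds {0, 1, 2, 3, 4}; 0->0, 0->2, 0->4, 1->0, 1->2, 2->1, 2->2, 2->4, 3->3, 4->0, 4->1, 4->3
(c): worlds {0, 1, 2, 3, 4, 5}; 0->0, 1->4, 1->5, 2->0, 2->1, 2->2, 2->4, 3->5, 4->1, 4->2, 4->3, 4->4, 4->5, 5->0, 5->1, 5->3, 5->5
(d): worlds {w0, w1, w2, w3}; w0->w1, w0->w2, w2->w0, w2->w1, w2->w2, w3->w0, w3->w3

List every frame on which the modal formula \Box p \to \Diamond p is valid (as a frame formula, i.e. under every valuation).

(b), (c)

This is the axiom for seriality; its first-order frame correspondent is \forall x \exists y Rxy.
(a): fails — world a has no successor.
(b): satisfies the condition.
(c): satisfies the condition.
(d): fails — world w1 has no successor.
Valid on: (b), (c).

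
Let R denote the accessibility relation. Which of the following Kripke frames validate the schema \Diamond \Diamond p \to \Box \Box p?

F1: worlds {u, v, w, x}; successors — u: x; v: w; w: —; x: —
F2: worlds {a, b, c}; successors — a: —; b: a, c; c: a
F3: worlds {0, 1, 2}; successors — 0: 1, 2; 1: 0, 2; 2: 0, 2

F1, F2

This is the axiom for a generalized confluence (Geach) condition; its first-order frame correspondent is \forall x \forall y \forall z ((x R^2 y \wedge x R^2 z) \to \exists w (y = w \wedge z = w)).
F1: holds.
F2: holds.
F3: fails — 0R²0, 0R²2 but 0 ≠ 2.
Valid on: F1, F2.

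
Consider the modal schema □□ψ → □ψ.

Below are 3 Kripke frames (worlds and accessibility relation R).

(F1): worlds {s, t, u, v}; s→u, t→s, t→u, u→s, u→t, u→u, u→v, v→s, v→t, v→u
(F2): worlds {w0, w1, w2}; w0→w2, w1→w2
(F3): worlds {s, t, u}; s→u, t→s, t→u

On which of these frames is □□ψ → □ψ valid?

(F1)

This is the axiom for density; its first-order frame correspondent is ∀x ∀y (Rxy → ∃z (Rxz ∧ Rzy)).
(F1): holds.
(F2): fails — Rw1w2 but no z with Rw1z and Rzw2.
(F3): fails — Rsu but no z with Rsz and Rzu.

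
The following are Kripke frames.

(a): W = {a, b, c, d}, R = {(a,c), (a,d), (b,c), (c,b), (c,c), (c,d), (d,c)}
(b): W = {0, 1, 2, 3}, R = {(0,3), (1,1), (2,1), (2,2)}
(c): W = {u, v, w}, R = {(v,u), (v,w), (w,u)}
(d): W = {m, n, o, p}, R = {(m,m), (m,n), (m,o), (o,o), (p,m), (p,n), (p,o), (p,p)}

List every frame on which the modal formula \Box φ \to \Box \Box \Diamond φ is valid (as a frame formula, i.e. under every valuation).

(a), (b)

This is the axiom for a generalized confluence (Geach) condition; its first-order frame correspondent is \forall x \forall z (x R^2 z \to \exists w (xRw \wedge zRw)).
(a): holds.
(b): holds.
(c): fails — vR²u but no t with vRt and uRt.
(d): fails — mR²n but no w with mRw and nRw.
Valid on: (a), (b).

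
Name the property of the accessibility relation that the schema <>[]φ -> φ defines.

Symmetry

Equivalently (dual form): φ → □◇φ.
Suppose φ→□◇φ is valid. Take Rxy and set V(φ)={x}. Then φ at x, so □◇φ at x, so ◇φ at y, so some z with Ryz has φ; z=x, i.e. Ryx.
Conversely, any frame satisfying forall x forall y (Rxy -> Ryx) validates the schema.
Frame condition: forall x forall y (Rxy -> Ryx).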